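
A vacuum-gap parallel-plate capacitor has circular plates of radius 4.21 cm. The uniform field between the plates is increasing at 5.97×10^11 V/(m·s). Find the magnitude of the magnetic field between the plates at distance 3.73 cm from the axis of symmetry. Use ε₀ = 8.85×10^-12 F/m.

1.24×10^-7 T

Total displacement current: I_d = ε₀(πR²)(dE/dt) = (8.85×10^-12)(5.568×10^-3)(5.97×10^11) = 0.02942 A.
For r < R the Ampère–Maxwell law gives B(2πr) = μ₀ I_d (r²/R²), so B = μ₀ I_d r/(2πR²) = (4π×10^-7)(0.02942)(0.0373)/(2π·0.0421²) = 1.24×10^-7 T.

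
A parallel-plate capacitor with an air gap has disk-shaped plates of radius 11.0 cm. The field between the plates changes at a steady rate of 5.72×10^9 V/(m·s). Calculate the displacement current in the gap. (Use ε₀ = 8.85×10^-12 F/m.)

With a uniform field, Φ_E = EA, so I_d = ε₀ A dE/dt = 1.92×10^-3 A.

1.92×10^-3 A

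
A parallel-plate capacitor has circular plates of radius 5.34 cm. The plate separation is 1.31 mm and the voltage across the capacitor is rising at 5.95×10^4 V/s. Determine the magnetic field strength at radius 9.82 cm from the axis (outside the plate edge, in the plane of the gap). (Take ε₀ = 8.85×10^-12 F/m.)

I_d = C dV/dt with C = ε₀πR²/d = 6.052×10^-11 F, so I_d = (6.052×10^-11)(5.95×10^4) = 3.601×10^-6 A.
For r ≥ R the full I_d is enclosed: B = μ₀ I_d/(2πr) = (4π×10^-7)(3.601×10^-6)/(2π·0.0982) = 7.33×10^-12 T.

7.33×10^-12 T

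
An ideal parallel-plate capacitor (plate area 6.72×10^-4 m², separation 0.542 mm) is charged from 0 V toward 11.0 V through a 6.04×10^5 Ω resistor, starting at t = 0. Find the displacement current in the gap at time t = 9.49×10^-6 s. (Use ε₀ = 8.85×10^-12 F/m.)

With C = ε₀A/d = (8.85×10^-12)(6.72×10^-4)/(5.42×10^-4) = 1.097×10^-11 F, the time constant is τ = RC = 6.626×10^-6 s, so t/τ = 1.432 and e^(−t/τ) = 0.2388.
I_d = I_cond = (V₀/R) e^(−t/τ) = (1.821×10^-5)(0.2388) = 4.35×10^-6 A.

4.35×10^-6 A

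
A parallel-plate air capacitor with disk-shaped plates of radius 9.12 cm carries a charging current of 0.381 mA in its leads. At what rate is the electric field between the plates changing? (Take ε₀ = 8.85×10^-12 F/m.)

1.65×10^9 V/(m·s)

By continuity, I_d in the gap equals the 0.381 mA flowing in the wire.
Since I_d = ε₀ A dE/dt, dE/dt = I_d/(ε₀A) = (3.81×10^-4)/((8.85×10^-12)(0.02613)) = 1.65×10^9 V/(m·s).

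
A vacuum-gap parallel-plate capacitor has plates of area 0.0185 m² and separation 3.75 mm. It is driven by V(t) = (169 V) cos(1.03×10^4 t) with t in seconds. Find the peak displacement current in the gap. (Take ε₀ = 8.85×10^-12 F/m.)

The displacement current equals the conduction current C dV/dt, which peaks at C V₀ ω.
With C = ε₀A/d = (8.85×10^-12)(0.0185)/(3.75×10^-3) = 4.366×10^-11 F and ω = 1.03×10^4 rad/s, I_d,max = (4.366×10^-11)(169)(1.03×10^4) = 7.60×10^-5 A.

7.60×10^-5 A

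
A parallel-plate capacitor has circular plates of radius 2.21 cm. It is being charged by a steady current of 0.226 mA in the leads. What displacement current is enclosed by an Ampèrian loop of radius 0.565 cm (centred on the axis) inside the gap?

1.48×10^-5 A

No conduction current crosses the gap, so I_d there equals the 2.26×10^-4 A in the leads.
Since J_d is uniform, the enclosed fraction is (r/R)² = 0.06536, giving I_d,enc = 1.48×10^-5 A.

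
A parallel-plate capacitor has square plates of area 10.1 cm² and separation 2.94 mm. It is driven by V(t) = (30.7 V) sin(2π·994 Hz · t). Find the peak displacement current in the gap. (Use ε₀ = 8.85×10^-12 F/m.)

5.83×10^-7 A

(dE/dt)_max = V₀ω/d = 6.521×10^7 V/(m·s); ω = 2πf = 6245 rad/s.
I_d,max = ε₀ A (dE/dt)_max = (8.85×10^-12)(1.01×10^-3)(6.521×10^7) = 5.83×10^-7 A.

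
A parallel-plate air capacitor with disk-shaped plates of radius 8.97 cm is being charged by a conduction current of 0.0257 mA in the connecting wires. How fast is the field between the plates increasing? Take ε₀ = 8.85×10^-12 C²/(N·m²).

By continuity, I_d in the gap equals the 0.0257 mA flowing in the wire.
Then dE/dt = I_d/(ε₀A) = 1.15×10^8 V/(m·s).

1.15×10^8 V/(m·s)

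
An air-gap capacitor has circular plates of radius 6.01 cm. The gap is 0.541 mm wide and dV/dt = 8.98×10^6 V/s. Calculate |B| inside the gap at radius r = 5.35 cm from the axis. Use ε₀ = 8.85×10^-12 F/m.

4.94×10^-9 T

dE/dt = (dV/dt)/d = 1.660×10^10 V/(m·s); I_d = ε₀(πR²)(dE/dt) = (8.85×10^-12)(0.01135)(1.660×10^10) = 1.667×10^-3 A.
An Ampèrian loop of radius r encloses a fraction (r/R)² of I_d. Then B·2πr = μ₀ I_d (r/R)², giving B = μ₀ I_d r/(2πR²) = 4.94×10^-9 T.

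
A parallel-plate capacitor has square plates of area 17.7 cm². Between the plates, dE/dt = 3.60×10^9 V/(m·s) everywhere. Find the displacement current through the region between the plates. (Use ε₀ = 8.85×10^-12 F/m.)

I_d = ε₀ A (dE/dt) = (8.85×10^-12)(1.77×10^-3 m²)(3.60×10^9) = 5.64×10^-5 A.

5.64×10^-5 A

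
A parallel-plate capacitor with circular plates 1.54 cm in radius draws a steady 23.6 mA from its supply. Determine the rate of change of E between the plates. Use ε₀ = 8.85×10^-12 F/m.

3.58×10^12 V/(m·s)

By continuity, I_d in the gap equals the 23.6 mA flowing in the wire.
Since I_d = ε₀ A dE/dt, dE/dt = I_d/(ε₀A) = (0.0236)/((8.85×10^-12)(7.451×10^-4)) = 3.58×10^12 V/(m·s).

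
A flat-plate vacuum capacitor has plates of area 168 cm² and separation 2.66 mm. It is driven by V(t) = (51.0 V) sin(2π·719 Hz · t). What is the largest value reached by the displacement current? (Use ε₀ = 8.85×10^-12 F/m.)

The displacement current equals the conduction current C dV/dt, which peaks at C V₀ ω.
With C = ε₀A/d = (8.85×10^-12)(0.0168)/(2.66×10^-3) = 5.589×10^-11 F and ω = 2πf = 4518 rad/s, I_d,max = (5.589×10^-11)(51.0)(4518) = 1.29×10^-5 A.

1.29×10^-5 A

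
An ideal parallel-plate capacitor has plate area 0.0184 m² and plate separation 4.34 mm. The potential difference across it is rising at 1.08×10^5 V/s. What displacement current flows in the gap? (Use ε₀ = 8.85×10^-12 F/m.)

The displacement current equals the charging current C dV/dt. With C = ε₀A/d = (8.85×10^-12)(0.0184)/(4.34×10^-3) = 3.752×10^-11 F, I_d = (3.752×10^-11)(1.08×10^5) = 4.05×10^-6 A.

4.05×10^-6 A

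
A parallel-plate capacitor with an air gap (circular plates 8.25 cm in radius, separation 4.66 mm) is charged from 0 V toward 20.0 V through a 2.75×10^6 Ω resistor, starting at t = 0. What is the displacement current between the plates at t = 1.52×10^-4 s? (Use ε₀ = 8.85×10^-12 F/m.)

C = ε₀A/d = (8.85×10^-12)(0.02138)/(4.66×10^-3) = 4.060×10^-11 F and τ = RC = 1.117×10^-4 s. I_d in the gap equals the RC charging current.
I_d(t) = (V₀/R) e^(−t/τ) = 7.273×10^-6 · e^(−1.361) = 1.86×10^-6 A.

1.86×10^-6 A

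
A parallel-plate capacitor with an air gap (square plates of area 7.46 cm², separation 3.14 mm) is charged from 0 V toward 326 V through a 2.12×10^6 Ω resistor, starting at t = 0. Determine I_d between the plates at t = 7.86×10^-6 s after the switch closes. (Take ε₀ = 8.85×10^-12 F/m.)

With C = ε₀A/d = (8.85×10^-12)(7.46×10^-4)/(3.14×10^-3) = 2.103×10^-12 F, the time constant is τ = RC = 4.458×10^-6 s, so t/τ = 1.763 and e^(−t/τ) = 0.1715.
I_d = I_cond = (V₀/R) e^(−t/τ) = (1.538×10^-4)(0.1715) = 2.64×10^-5 A.

2.64×10^-5 A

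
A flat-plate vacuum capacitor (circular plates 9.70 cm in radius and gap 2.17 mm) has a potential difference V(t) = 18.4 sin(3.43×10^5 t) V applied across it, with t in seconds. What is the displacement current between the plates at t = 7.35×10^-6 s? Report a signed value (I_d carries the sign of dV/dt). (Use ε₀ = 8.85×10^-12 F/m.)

-6.19×10^-4 A

dE/dt = (V₀ω/d)·cos(ωt) with ωt = 2.52105 rad: (18.4)(3.43×10^5)(-0.8136)/(2.17×10^-3) = -2.366×10^9 V/(m·s).
I_d = ε₀ A dE/dt = (8.85×10^-12)(0.02956)(-2.366×10^9) = -6.19×10^-4 A.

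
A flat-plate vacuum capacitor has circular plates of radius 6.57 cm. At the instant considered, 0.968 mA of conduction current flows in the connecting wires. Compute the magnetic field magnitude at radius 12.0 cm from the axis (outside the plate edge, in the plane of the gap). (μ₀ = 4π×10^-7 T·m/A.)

Between the plates the displacement current equals the wire current: I_d = 0.968 mA = 9.68×10^-4 A.
With r > R the enclosed displacement current is the full I_d; B = μ₀ I_d / (2πr) = 1.61×10^-9 T.

1.61×10^-9 T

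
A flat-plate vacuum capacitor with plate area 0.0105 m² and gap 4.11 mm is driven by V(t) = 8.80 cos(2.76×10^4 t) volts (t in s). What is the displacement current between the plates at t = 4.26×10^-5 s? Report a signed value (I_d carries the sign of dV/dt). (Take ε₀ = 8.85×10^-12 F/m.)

dE/dt = (V₀ω/d)·−sin(ωt) with ωt = 1.17576 rad: (8.80)(2.76×10^4)(-0.9230)/(4.11×10^-3) = -5.454×10^7 V/(m·s).
I_d = ε₀ A dE/dt = (8.85×10^-12)(0.0105)(-5.454×10^7) = -5.07×10^-6 A.

-5.07×10^-6 A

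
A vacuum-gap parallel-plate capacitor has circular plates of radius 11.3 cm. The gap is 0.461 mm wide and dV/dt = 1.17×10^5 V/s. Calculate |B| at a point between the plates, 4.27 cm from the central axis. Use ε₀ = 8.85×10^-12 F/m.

6.03×10^-11 T

With E = V/d, dE/dt = 2.538×10^8 V/(m·s) and πR² = 0.04011 m², giving I_d = ε₀ πR² dE/dt = 9.009×10^-5 A.
An Ampèrian loop of radius r encloses a fraction (r/R)² of I_d. Then B·2πr = μ₀ I_d (r/R)², giving B = μ₀ I_d r/(2πR²) = 6.03×10^-11 T.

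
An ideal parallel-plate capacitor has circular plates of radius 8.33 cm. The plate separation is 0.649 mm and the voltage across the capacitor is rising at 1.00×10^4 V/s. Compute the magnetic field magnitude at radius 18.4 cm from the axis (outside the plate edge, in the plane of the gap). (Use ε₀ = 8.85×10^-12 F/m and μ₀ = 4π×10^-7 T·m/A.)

dE/dt = (dV/dt)/d = 1.541×10^7 V/(m·s); I_d = ε₀(πR²)(dE/dt) = (8.85×10^-12)(0.02180)(1.541×10^7) = 2.973×10^-6 A.
With r > R the enclosed displacement current is the full I_d; B = μ₀ I_d / (2πr) = 3.23×10^-12 T.

3.23×10^-12 T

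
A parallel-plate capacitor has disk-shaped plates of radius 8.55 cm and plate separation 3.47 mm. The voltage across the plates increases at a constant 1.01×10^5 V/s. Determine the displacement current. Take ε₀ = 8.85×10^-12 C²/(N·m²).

The displacement current equals the charging current C dV/dt. With C = ε₀A/d = (8.85×10^-12)(0.02297)/(3.47×10^-3) = 5.858×10^-11 F, I_d = (5.858×10^-11)(1.01×10^5) = 5.92×10^-6 A.

5.92×10^-6 A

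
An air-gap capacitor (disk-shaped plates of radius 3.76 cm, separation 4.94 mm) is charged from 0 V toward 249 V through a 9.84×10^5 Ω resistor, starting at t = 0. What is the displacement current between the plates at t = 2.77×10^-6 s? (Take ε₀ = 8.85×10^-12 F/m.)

C = ε₀A/d = (8.85×10^-12)(4.441×10^-3)/(4.94×10^-3) = 7.956×10^-12 F and τ = RC = 7.829×10^-6 s. I_d in the gap equals the RC charging current.
I_d(t) = (V₀/R) e^(−t/τ) = 2.530×10^-4 · e^(−0.3538) = 1.78×10^-4 A.

1.78×10^-4 A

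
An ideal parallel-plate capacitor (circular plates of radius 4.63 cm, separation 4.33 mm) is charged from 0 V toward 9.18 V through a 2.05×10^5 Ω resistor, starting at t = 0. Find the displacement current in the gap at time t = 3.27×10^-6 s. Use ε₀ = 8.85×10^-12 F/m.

1.41×10^-5 A

C = ε₀A/d = (8.85×10^-12)(6.735×10^-3)/(4.33×10^-3) = 1.377×10^-11 F, so τ = RC = 2.823×10^-6 s.
The conduction current is I(t) = (V₀/R) e^(−t/τ), and the displacement current between the plates equals it.
t/τ = 1.158; I_d = (9.18/2.05×10^5) · e^(−1.158) = (4.478×10^-5)(0.3141) = 1.41×10^-5 A.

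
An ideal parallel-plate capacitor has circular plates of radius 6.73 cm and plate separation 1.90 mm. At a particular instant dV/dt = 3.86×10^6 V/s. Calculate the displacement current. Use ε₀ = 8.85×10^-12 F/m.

2.56×10^-4 A

The displacement current equals the charging current C dV/dt. With C = ε₀A/d = (8.85×10^-12)(0.01423)/(1.90×10^-3) = 6.628×10^-11 F, I_d = (6.628×10^-11)(3.86×10^6) = 2.56×10^-4 A.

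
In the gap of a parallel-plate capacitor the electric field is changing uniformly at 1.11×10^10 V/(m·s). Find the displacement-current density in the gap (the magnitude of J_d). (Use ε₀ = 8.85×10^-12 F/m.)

0.0982 A/m²

J_d = ε₀ ∂E/∂t, so J_d = 0.0982 A/m².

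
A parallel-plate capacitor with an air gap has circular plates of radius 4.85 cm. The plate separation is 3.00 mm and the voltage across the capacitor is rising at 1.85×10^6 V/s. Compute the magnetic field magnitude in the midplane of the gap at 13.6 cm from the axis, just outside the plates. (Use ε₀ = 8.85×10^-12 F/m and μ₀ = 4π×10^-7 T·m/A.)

I_d = C dV/dt with C = ε₀πR²/d = 2.180×10^-11 F, so I_d = (2.180×10^-11)(1.85×10^6) = 4.033×10^-5 A.
For r ≥ R the full I_d is enclosed: B = μ₀ I_d/(2πr) = (4π×10^-7)(4.033×10^-5)/(2π·0.136) = 5.93×10^-11 T.

5.93×10^-11 T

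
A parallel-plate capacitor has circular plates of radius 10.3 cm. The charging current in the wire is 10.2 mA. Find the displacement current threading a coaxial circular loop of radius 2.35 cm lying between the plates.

No conduction current crosses the gap, so I_d there equals the 0.0102 A in the leads.
Since J_d is uniform, the enclosed fraction is (r/R)² = 0.05205, giving I_d,enc = 5.31×10^-4 A.

5.31×10^-4 A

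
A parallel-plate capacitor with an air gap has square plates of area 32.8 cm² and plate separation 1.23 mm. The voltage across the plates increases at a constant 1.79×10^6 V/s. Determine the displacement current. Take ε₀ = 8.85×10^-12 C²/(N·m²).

4.22×10^-5 A

C = ε₀A/d = (8.85×10^-12)(3.28×10^-3)/(1.23×10^-3) = 2.360×10^-11 F.
I_d = C dV/dt = (2.360×10^-11)(1.79×10^6) = 4.22×10^-5 A.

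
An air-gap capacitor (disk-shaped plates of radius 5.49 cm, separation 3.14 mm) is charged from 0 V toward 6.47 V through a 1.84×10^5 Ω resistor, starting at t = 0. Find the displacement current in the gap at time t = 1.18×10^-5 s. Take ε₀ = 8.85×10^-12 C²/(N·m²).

C = ε₀A/d = (8.85×10^-12)(9.469×10^-3)/(3.14×10^-3) = 2.669×10^-11 F, so τ = RC = 4.911×10^-6 s.
The conduction current is I(t) = (V₀/R) e^(−t/τ), and the displacement current between the plates equals it.
t/τ = 2.403; I_d = (6.47/1.84×10^5) · e^(−2.403) = (3.516×10^-5)(0.09045) = 3.18×10^-6 A.

3.18×10^-6 A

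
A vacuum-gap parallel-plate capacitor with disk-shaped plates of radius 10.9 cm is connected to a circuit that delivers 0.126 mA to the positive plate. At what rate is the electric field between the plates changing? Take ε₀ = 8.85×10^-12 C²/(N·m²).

By continuity, I_d in the gap equals the 0.126 mA flowing in the wire.
Inverting I_d = ε₀ A dE/dt gives dE/dt = 1.26×10^-4 / (8.85×10^-12 · 0.03733) = 3.81×10^8 V/(m·s).

3.81×10^8 V/(m·s)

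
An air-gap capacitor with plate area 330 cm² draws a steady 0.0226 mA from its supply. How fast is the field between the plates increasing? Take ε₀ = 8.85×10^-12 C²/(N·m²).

By continuity, I_d in the gap equals the 0.0226 mA flowing in the wire.
Inverting I_d = ε₀ A dE/dt gives dE/dt = 2.26×10^-5 / (8.85×10^-12 · 0.0330) = 7.74×10^7 V/(m·s).

7.74×10^7 V/(m·s)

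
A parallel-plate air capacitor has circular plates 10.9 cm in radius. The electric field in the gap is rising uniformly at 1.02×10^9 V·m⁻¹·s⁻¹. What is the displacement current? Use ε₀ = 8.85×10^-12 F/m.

The displacement current is ε₀ times dΦ_E/dt = ε₀ A dE/dt = (8.85×10^-12)(0.03733)(1.02×10^9) = 3.37×10^-4 A.

3.37×10^-4 A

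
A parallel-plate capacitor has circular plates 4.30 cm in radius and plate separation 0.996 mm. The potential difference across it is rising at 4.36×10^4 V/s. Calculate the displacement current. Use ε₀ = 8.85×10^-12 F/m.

The displacement current equals the charging current C dV/dt. With C = ε₀A/d = (8.85×10^-12)(5.809×10^-3)/(9.96×10^-4) = 5.162×10^-11 F, I_d = (5.162×10^-11)(4.36×10^4) = 2.25×10^-6 A.

2.25×10^-6 A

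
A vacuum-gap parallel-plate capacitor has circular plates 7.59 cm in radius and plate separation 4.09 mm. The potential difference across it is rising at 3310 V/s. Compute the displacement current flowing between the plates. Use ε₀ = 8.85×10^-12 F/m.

1.30×10^-7 A

The field between the plates is E = V/d, so dE/dt = (3310)/(4.09×10^-3 m) = 8.093×10^5 V/(m·s).
I_d = ε₀ A (dE/dt) = (8.85×10^-12)(0.01810)(8.093×10^5) = 1.30×10^-7 A.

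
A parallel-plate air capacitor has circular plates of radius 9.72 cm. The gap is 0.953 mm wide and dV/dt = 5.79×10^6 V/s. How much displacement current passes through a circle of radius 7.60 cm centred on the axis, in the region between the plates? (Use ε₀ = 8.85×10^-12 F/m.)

9.76×10^-4 A

I_d = C dV/dt with C = ε₀πR²/d = 2.756×10^-10 F, so I_d = (2.756×10^-10)(5.79×10^6) = 1.596×10^-3 A.
Since J_d is uniform, the enclosed fraction is (r/R)² = 0.6114, giving I_d,enc = 9.76×10^-4 A.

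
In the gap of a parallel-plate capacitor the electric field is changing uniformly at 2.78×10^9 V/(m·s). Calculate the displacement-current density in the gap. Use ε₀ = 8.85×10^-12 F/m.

0.0246 A/m²

J_d = ε₀ dE/dt = (8.85×10^-12)(2.78×10^9) = 0.0246 A/m².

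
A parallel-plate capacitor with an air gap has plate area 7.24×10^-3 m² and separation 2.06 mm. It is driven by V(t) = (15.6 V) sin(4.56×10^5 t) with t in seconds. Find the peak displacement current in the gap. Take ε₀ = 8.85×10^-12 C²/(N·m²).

C = ε₀A/d = (8.85×10^-12)(7.24×10^-3)/(2.06×10^-3) = 3.110×10^-11 F; ω = 4.56×10^5 rad/s.
I_d = C dV/dt, so |I_d|_max = C V₀ ω = (3.110×10^-11)(15.6)(4.56×10^5) = 2.21×10^-4 A.

2.21×10^-4 A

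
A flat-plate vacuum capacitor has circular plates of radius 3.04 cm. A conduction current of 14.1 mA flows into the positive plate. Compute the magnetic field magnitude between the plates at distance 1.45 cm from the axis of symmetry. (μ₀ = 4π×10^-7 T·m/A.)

4.42×10^-8 T

No conduction current crosses the gap, so I_d there equals the 0.0141 A in the leads.
For r < R the Ampère–Maxwell law gives B(2πr) = μ₀ I_d (r²/R²), so B = μ₀ I_d r/(2πR²) = (4π×10^-7)(0.0141)(0.0145)/(2π·0.0304²) = 4.42×10^-8 T.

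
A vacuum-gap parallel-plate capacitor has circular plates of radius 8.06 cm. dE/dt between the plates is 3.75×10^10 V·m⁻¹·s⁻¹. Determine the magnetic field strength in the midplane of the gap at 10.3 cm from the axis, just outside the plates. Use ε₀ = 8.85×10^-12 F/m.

1.32×10^-8 T

Total displacement current: I_d = ε₀(πR²)(dE/dt) = (8.85×10^-12)(0.02041)(3.75×10^10) = 6.774×10^-3 A.
With r > R the enclosed displacement current is the full I_d; B = μ₀ I_d / (2πr) = 1.32×10^-8 T.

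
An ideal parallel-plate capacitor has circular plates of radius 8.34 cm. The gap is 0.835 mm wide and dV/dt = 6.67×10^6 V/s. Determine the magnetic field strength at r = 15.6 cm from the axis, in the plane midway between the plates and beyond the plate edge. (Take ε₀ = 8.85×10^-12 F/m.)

dE/dt = (dV/dt)/d = 7.988×10^9 V/(m·s); I_d = ε₀(πR²)(dE/dt) = (8.85×10^-12)(0.02185)(7.988×10^9) = 1.545×10^-3 A.
For r ≥ R the full I_d is enclosed: B = μ₀ I_d/(2πr) = (4π×10^-7)(1.545×10^-3)/(2π·0.156) = 1.98×10^-9 T.

1.98×10^-9 T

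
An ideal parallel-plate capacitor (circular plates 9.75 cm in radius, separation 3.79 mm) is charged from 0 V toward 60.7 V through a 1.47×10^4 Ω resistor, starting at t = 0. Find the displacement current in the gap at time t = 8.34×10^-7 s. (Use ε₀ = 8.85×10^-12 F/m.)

1.83×10^-3 A

With C = ε₀A/d = (8.85×10^-12)(0.02986)/(3.79×10^-3) = 6.973×10^-11 F, the time constant is τ = RC = 1.025×10^-6 s, so t/τ = 0.8137 and e^(−t/τ) = 0.4432.
I_d = I_cond = (V₀/R) e^(−t/τ) = (4.129×10^-3)(0.4432) = 1.83×10^-3 A.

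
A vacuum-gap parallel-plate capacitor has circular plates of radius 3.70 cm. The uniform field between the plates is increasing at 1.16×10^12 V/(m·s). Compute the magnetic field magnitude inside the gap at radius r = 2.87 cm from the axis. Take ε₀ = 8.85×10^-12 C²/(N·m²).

1.85×10^-7 T

Total displacement current: I_d = ε₀(πR²)(dE/dt) = (8.85×10^-12)(4.301×10^-3)(1.16×10^12) = 0.04415 A.
∮B·dl = μ₀ I_d,enc with I_d,enc = I_d r²/R² = 0.02656 A; so B = μ₀ I_d,enc/(2πr) = 1.85×10^-7 T.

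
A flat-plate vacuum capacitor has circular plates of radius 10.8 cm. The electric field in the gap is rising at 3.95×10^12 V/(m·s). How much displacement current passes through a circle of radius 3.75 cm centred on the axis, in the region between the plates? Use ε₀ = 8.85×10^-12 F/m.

Through the whole plate area (πR² = 0.03664 m²), I_d = ε₀ πR² dE/dt = 1.281 A.
Since J_d is uniform, the enclosed fraction is (r/R)² = 0.1206, giving I_d,enc = 0.154 A.

0.154 A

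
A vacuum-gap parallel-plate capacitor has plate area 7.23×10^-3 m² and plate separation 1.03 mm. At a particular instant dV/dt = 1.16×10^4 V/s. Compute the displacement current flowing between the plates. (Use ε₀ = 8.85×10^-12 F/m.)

7.21×10^-7 A

C = ε₀A/d = (8.85×10^-12)(7.23×10^-3)/(1.03×10^-3) = 6.212×10^-11 F.
I_d = C dV/dt = (6.212×10^-11)(1.16×10^4) = 7.21×10^-7 A.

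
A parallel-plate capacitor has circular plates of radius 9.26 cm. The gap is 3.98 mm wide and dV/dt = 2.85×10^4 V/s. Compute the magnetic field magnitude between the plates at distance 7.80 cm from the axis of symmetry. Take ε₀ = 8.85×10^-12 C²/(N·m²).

I_d = C dV/dt with C = ε₀πR²/d = 5.990×10^-11 F, so I_d = (5.990×10^-11)(2.85×10^4) = 1.707×10^-6 A.
∮B·dl = μ₀ I_d,enc with I_d,enc = I_d r²/R² = 1.211×10^-6 A; so B = μ₀ I_d,enc/(2πr) = 3.11×10^-12 T.

3.11×10^-12 T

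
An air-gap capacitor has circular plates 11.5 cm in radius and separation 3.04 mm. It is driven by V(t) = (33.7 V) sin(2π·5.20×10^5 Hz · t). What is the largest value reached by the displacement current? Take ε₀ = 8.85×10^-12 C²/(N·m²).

The displacement current equals the conduction current C dV/dt, which peaks at C V₀ ω.
With C = ε₀A/d = (8.85×10^-12)(0.04155)/(3.04×10^-3) = 1.210×10^-10 F and ω = 2πf = 3.267×10^6 rad/s, I_d,max = (1.210×10^-10)(33.7)(3.267×10^6) = 0.0133 A.

0.0133 A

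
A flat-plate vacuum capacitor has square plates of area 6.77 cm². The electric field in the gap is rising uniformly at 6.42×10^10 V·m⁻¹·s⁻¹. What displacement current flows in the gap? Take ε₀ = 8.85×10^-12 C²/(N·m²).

The displacement current is ε₀ times dΦ_E/dt = ε₀ A dE/dt = (8.85×10^-12)(6.77×10^-4)(6.42×10^10) = 3.85×10^-4 A.

3.85×10^-4 A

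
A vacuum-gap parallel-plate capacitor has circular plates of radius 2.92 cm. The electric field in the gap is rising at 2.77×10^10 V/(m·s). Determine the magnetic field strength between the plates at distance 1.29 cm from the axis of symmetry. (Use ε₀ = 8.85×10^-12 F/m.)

1.99×10^-9 T

Total displacement current: I_d = ε₀(πR²)(dE/dt) = (8.85×10^-12)(2.679×10^-3)(2.77×10^10) = 6.567×10^-4 A.
∮B·dl = μ₀ I_d,enc with I_d,enc = I_d r²/R² = 1.282×10^-4 A; so B = μ₀ I_d,enc/(2πr) = 1.99×10^-9 T.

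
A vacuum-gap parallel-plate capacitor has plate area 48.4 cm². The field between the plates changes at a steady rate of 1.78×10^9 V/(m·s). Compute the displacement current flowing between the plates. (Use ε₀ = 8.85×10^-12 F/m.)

7.62×10^-5 A

The displacement current is ε₀ times dΦ_E/dt = ε₀ A dE/dt = (8.85×10^-12)(4.84×10^-3)(1.78×10^9) = 7.62×10^-5 A.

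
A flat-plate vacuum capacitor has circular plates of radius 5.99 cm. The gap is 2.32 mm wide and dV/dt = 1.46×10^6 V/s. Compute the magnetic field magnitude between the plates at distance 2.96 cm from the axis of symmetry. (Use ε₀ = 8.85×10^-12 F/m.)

1.04×10^-10 T

With E = V/d, dE/dt = 6.293×10^8 V/(m·s) and πR² = 0.01127 m², giving I_d = ε₀ πR² dE/dt = 6.277×10^-5 A.
∮B·dl = μ₀ I_d,enc with I_d,enc = I_d r²/R² = 1.533×10^-5 A; so B = μ₀ I_d,enc/(2πr) = 1.04×10^-10 T.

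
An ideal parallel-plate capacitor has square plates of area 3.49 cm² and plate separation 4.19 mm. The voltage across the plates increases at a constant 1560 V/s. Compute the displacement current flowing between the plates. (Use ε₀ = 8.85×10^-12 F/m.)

C = ε₀A/d = (8.85×10^-12)(3.49×10^-4)/(4.19×10^-3) = 7.371×10^-13 F.
I_d = C dV/dt = (7.371×10^-13)(1560) = 1.15×10^-9 A.

1.15×10^-9 A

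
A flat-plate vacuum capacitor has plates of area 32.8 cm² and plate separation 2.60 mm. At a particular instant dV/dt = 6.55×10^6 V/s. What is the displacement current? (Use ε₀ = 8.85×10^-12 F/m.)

E = V/d so dE/dt = (dV/dt)/d = 2.519×10^9 V/(m·s), and I_d = ε₀ A dE/dt = (8.85×10^-12)(3.28×10^-3)(2.519×10^9) = 7.31×10^-5 A.

7.31×10^-5 A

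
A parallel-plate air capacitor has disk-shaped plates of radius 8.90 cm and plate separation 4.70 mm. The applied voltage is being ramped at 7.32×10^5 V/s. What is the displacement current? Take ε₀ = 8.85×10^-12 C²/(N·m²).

3.43×10^-5 A

C = ε₀A/d = (8.85×10^-12)(0.02488)/(4.70×10^-3) = 4.685×10^-11 F.
I_d = C dV/dt = (4.685×10^-11)(7.32×10^5) = 3.43×10^-5 A.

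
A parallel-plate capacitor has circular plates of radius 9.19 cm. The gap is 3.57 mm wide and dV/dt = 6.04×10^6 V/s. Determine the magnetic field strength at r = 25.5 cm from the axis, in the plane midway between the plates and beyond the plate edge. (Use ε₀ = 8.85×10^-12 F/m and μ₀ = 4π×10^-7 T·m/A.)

With E = V/d, dE/dt = 1.692×10^9 V/(m·s) and πR² = 0.02653 m², giving I_d = ε₀ πR² dE/dt = 3.973×10^-4 A.
For r ≥ R the full I_d is enclosed: B = μ₀ I_d/(2πr) = (4π×10^-7)(3.973×10^-4)/(2π·0.255) = 3.12×10^-10 T.

3.12×10^-10 T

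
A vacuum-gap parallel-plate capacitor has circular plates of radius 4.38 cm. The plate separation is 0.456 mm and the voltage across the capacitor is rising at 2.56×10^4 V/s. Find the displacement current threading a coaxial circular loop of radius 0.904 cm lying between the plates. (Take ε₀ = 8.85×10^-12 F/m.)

dE/dt = (dV/dt)/d = 5.614×10^7 V/(m·s); I_d = ε₀(πR²)(dE/dt) = (8.85×10^-12)(6.027×10^-3)(5.614×10^7) = 2.994×10^-6 A.
The field is uniform, so I_d,enc = I_d (r/R)² = (2.994×10^-6)(0.904/4.38)² = 1.28×10^-7 A.

1.28×10^-7 A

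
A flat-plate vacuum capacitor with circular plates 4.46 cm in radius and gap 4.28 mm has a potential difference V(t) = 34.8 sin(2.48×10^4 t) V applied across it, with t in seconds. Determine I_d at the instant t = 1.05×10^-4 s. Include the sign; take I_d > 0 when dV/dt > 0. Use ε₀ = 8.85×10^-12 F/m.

dV/dt = (34.8)(2.48×10^4)·cos(2.604) = -7.413×10^5 V/s.
I_d = C dV/dt with C = ε₀A/d = (8.85×10^-12)(6.249×10^-3)/(4.28×10^-3) = 1.292×10^-11 F, so I_d = (1.292×10^-11)(-7.413×10^5) = -9.58×10^-6 A.

-9.58×10^-6 A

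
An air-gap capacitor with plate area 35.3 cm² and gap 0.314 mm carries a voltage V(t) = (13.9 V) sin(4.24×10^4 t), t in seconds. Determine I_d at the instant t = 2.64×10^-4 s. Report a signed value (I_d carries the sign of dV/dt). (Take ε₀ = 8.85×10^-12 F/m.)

1.15×10^-5 A

dE/dt = (V₀ω/d)·cos(ωt) with ωt = 11.1936 rad: (13.9)(4.24×10^4)(0.1967)/(3.14×10^-4) = 3.692×10^8 V/(m·s).
I_d = ε₀ A dE/dt = (8.85×10^-12)(3.53×10^-3)(3.692×10^8) = 1.15×10^-5 A.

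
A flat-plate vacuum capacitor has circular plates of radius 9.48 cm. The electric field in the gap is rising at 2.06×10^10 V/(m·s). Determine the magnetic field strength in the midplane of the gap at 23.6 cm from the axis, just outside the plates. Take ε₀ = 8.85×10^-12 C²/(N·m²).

Through the whole plate area (πR² = 0.02823 m²), I_d = ε₀ πR² dE/dt = 5.147×10^-3 A.
For r ≥ R the full I_d is enclosed: B = μ₀ I_d/(2πr) = (4π×10^-7)(5.147×10^-3)/(2π·0.236) = 4.36×10^-9 T.

4.36×10^-9 T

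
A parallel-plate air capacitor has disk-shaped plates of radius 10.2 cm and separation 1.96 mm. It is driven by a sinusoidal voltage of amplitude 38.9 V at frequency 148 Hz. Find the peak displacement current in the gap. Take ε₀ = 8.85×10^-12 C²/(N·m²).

5.34×10^-6 A

(dE/dt)_max = V₀ω/d = 1.846×10^7 V/(m·s); ω = 2πf = 929.9 rad/s.
I_d,max = ε₀ A (dE/dt)_max = (8.85×10^-12)(0.03269)(1.846×10^7) = 5.34×10^-6 A.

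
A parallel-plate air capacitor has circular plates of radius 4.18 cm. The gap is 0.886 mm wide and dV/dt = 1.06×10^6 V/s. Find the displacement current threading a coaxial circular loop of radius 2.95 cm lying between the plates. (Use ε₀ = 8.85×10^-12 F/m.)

2.89×10^-5 A

I_d = C dV/dt with C = ε₀πR²/d = 5.483×10^-11 F, so I_d = (5.483×10^-11)(1.06×10^6) = 5.812×10^-5 A.
Through an area πr² the displacement current is I_d·(πr²/πR²) = I_d (r/R)² = 2.89×10^-5 A.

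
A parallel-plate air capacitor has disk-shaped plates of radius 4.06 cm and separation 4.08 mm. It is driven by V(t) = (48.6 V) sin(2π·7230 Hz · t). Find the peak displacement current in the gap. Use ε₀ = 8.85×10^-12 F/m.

C = ε₀A/d = (8.85×10^-12)(5.178×10^-3)/(4.08×10^-3) = 1.123×10^-11 F; ω = 2πf = 4.543×10^4 rad/s.
I_d = C dV/dt, so |I_d|_max = C V₀ ω = (1.123×10^-11)(48.6)(4.543×10^4) = 2.48×10^-5 A.

2.48×10^-5 A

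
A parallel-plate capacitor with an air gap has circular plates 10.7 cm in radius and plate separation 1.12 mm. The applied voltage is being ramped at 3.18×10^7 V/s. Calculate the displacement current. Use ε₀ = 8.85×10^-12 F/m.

E = V/d so dE/dt = (dV/dt)/d = 2.839×10^10 V/(m·s), and I_d = ε₀ A dE/dt = (8.85×10^-12)(0.03597)(2.839×10^10) = 9.04×10^-3 A.

9.04×10^-3 A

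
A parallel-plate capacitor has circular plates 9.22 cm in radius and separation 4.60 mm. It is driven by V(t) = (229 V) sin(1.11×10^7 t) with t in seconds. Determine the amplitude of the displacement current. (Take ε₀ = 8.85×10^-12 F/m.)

0.131 A

C = ε₀A/d = (8.85×10^-12)(0.02671)/(4.60×10^-3) = 5.139×10^-11 F; ω = 1.11×10^7 rad/s.
I_d = C dV/dt, so |I_d|_max = C V₀ ω = (5.139×10^-11)(229)(1.11×10^7) = 0.131 A.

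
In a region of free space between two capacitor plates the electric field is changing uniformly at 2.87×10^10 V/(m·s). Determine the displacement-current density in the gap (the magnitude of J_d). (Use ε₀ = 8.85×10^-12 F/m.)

0.254 A/m²

J_d = ε₀ ∂E/∂t, so J_d = 0.254 A/m².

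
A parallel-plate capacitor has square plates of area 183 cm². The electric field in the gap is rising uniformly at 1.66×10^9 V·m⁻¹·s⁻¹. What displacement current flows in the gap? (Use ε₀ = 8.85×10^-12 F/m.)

2.69×10^-4 A

With a uniform field, Φ_E = EA, so I_d = ε₀ A dE/dt = 2.69×10^-4 A.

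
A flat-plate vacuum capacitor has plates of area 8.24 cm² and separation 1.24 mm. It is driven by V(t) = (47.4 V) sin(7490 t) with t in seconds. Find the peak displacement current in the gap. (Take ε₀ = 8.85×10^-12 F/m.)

2.09×10^-6 A

The displacement current equals the conduction current C dV/dt, which peaks at C V₀ ω.
With C = ε₀A/d = (8.85×10^-12)(8.24×10^-4)/(1.24×10^-3) = 5.881×10^-12 F and ω = 7490 rad/s, I_d,max = (5.881×10^-12)(47.4)(7490) = 2.09×10^-6 A.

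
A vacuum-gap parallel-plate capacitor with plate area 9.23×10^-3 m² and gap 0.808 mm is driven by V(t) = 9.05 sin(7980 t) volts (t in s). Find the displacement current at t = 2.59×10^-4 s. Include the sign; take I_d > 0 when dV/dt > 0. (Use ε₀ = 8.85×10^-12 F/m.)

C = ε₀A/d = (8.85×10^-12)(9.23×10^-3)/(8.08×10^-4) = 1.011×10^-10 F. dV/dt = V₀ω·cos(ωt); at ωt = 2.06682 rad this factor is -0.4759.
I_d = C dV/dt = (1.011×10^-10)(9.05)(7980)(-0.4759) = -3.47×10^-6 A.

-3.47×10^-6 A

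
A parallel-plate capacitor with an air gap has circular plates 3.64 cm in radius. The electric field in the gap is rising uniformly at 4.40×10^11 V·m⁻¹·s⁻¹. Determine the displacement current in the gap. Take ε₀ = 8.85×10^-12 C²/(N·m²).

I_d = ε₀ A (dE/dt) = (8.85×10^-12)(4.162×10^-3 m²)(4.40×10^11) = 0.0162 A.

0.0162 A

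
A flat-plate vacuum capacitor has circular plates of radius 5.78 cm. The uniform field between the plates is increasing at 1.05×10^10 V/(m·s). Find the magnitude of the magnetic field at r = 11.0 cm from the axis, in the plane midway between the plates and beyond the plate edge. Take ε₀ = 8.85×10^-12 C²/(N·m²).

Total displacement current: I_d = ε₀(πR²)(dE/dt) = (8.85×10^-12)(0.01050)(1.05×10^10) = 9.757×10^-4 A.
Outside the plates the loop encloses all of I_d, so B·2πr = μ₀ I_d and B = 1.77×10^-9 T.

1.77×10^-9 T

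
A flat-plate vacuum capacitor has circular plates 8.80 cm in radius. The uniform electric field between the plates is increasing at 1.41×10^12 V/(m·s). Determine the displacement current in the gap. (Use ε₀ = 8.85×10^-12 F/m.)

0.304 A

The displacement current is ε₀ times dΦ_E/dt = ε₀ A dE/dt = (8.85×10^-12)(0.02433)(1.41×10^12) = 0.304 A.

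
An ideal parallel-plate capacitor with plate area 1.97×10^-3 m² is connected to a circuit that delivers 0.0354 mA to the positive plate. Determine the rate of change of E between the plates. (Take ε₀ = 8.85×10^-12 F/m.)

2.03×10^9 V/(m·s)

The displacement current between the plates equals the conduction current, I_d = 0.0354 mA.
Since I_d = ε₀ A dE/dt, dE/dt = I_d/(ε₀A) = (3.54×10^-5)/((8.85×10^-12)(1.97×10^-3)) = 2.03×10^9 V/(m·s).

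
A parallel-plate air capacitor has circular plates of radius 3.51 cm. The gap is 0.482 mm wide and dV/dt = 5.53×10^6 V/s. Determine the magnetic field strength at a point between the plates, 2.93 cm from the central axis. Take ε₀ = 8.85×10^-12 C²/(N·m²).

With E = V/d, dE/dt = 1.147×10^10 V/(m·s) and πR² = 3.870×10^-3 m², giving I_d = ε₀ πR² dE/dt = 3.928×10^-4 A.
∮B·dl = μ₀ I_d,enc with I_d,enc = I_d r²/R² = 2.737×10^-4 A; so B = μ₀ I_d,enc/(2πr) = 1.87×10^-9 T.

1.87×10^-9 T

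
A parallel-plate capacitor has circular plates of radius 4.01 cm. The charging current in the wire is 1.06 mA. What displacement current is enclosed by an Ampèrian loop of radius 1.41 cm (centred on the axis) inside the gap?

1.31×10^-4 A

By continuity the displacement current in the gap matches the conduction current: I_d = 1.06×10^-3 A.
Since J_d is uniform, the enclosed fraction is (r/R)² = 0.1236, giving I_d,enc = 1.31×10^-4 A.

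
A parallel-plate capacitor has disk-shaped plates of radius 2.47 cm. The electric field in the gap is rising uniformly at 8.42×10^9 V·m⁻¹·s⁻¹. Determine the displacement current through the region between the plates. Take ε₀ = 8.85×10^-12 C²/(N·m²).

1.43×10^-4 A

I_d = ε₀ A (dE/dt) = (8.85×10^-12)(1.917×10^-3 m²)(8.42×10^9) = 1.43×10^-4 A.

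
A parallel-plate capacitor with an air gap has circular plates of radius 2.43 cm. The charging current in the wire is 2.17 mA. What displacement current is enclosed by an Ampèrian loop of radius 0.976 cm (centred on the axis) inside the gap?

Between the plates the displacement current equals the wire current: I_d = 2.17 mA = 2.17×10^-3 A.
Since J_d is uniform, the enclosed fraction is (r/R)² = 0.1613, giving I_d,enc = 3.50×10^-4 A.

3.50×10^-4 A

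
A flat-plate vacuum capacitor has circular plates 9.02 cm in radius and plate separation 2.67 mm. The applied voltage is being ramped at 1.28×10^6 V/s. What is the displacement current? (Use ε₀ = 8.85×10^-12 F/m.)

1.08×10^-4 A

The field between the plates is E = V/d, so dE/dt = (1.28×10^6)/(2.67×10^-3 m) = 4.794×10^8 V/(m·s).
I_d = ε₀ A (dE/dt) = (8.85×10^-12)(0.02556)(4.794×10^8) = 1.08×10^-4 A.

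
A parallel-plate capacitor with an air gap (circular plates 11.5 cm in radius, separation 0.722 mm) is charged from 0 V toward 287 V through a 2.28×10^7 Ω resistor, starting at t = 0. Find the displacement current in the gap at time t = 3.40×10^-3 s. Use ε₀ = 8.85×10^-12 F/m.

C = ε₀A/d = (8.85×10^-12)(0.04155)/(7.22×10^-4) = 5.093×10^-10 F and τ = RC = 0.01161 s. I_d in the gap equals the RC charging current.
I_d(t) = (V₀/R) e^(−t/τ) = 1.259×10^-5 · e^(−0.2929) = 9.39×10^-6 A.

9.39×10^-6 A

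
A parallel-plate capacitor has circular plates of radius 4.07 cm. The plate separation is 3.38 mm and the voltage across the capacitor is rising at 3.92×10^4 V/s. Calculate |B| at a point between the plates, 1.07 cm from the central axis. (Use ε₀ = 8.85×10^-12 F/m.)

dE/dt = (dV/dt)/d = 1.160×10^7 V/(m·s); I_d = ε₀(πR²)(dE/dt) = (8.85×10^-12)(5.204×10^-3)(1.160×10^7) = 5.342×10^-7 A.
∮B·dl = μ₀ I_d,enc with I_d,enc = I_d r²/R² = 3.692×10^-8 A; so B = μ₀ I_d,enc/(2πr) = 6.90×10^-13 T.

6.90×10^-13 T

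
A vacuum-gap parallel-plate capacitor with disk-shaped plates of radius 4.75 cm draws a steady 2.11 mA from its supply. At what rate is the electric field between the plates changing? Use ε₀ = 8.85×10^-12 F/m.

The displacement current between the plates equals the conduction current, I_d = 2.11 mA.
Since I_d = ε₀ A dE/dt, dE/dt = I_d/(ε₀A) = (2.11×10^-3)/((8.85×10^-12)(7.088×10^-3)) = 3.36×10^10 V/(m·s).

3.36×10^10 V/(m·s)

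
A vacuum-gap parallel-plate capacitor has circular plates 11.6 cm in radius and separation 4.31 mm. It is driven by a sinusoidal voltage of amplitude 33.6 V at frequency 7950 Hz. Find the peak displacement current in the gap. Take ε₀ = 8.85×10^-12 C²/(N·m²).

1.46×10^-4 A

The displacement current equals the conduction current C dV/dt, which peaks at C V₀ ω.
With C = ε₀A/d = (8.85×10^-12)(0.04227)/(4.31×10^-3) = 8.680×10^-11 F and ω = 2πf = 4.995×10^4 rad/s, I_d,max = (8.680×10^-11)(33.6)(4.995×10^4) = 1.46×10^-4 A.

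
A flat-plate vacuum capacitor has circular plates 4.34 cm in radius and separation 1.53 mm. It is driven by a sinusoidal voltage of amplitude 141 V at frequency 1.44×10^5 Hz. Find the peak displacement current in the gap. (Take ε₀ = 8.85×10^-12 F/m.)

4.37×10^-3 A

C = ε₀A/d = (8.85×10^-12)(5.917×10^-3)/(1.53×10^-3) = 3.423×10^-11 F; ω = 2πf = 9.048×10^5 rad/s.
I_d = C dV/dt, so |I_d|_max = C V₀ ω = (3.423×10^-11)(141)(9.048×10^5) = 4.37×10^-3 A.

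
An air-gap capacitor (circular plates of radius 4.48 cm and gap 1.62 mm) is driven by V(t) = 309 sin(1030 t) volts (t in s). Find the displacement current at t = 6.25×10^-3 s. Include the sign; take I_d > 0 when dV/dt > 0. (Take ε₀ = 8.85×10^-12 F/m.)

1.08×10^-5 A

C = ε₀A/d = (8.85×10^-12)(6.305×10^-3)/(1.62×10^-3) = 3.444×10^-11 F. dV/dt = V₀ω·cos(ωt); at ωt = 6.4375 rad this factor is 0.9881.
I_d = C dV/dt = (3.444×10^-11)(309)(1030)(0.9881) = 1.08×10^-5 A.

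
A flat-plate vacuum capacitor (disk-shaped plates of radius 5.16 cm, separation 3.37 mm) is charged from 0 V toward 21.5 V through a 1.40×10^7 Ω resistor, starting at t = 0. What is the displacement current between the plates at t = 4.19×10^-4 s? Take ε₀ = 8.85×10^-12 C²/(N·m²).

3.93×10^-7 A

With C = ε₀A/d = (8.85×10^-12)(8.365×10^-3)/(3.37×10^-3) = 2.197×10^-11 F, the time constant is τ = RC = 3.076×10^-4 s, so t/τ = 1.362 and e^(−t/τ) = 0.2561.
I_d = I_cond = (V₀/R) e^(−t/τ) = (1.536×10^-6)(0.2561) = 3.93×10^-7 A.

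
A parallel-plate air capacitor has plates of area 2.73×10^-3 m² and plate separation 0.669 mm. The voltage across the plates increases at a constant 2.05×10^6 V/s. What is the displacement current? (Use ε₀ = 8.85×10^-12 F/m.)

7.40×10^-5 A

The field between the plates is E = V/d, so dE/dt = (2.05×10^6)/(6.69×10^-4 m) = 3.064×10^9 V/(m·s).
I_d = ε₀ A (dE/dt) = (8.85×10^-12)(2.73×10^-3)(3.064×10^9) = 7.40×10^-5 A.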